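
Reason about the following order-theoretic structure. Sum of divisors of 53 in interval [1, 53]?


Interval [1,53] in divisors of 53: [1, 53]
Sum = 54


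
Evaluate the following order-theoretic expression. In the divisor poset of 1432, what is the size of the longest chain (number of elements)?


A chain is a totally ordered subset; we count the number of elements in a maximum chain.
Compute, for each element x, the size of the longest chain ending at x:
  1: 1
  2: 2
  179: 2
  4: 3
  8: 4
  358: 3
  ...
A maximum chain: 1 < 2 < 4 < 8 < 1432
Number of elements in the longest chain: 5


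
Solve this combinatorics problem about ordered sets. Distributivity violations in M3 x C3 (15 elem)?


Distributive law: a ^ (b v c) = (a ^ b) v (a ^ c).
Check all 15^3 = 3375 ordered triples (a,b,c).
  e.g. a=(a1,0), b=(a2,0), c=(a3,0): lhs=(a1,0) != rhs=(0,0)
  e.g. a=(a1,0), b=(a2,0), c=(a3,1): lhs=(a1,0) != rhs=(0,0)
Total violating triples: 162


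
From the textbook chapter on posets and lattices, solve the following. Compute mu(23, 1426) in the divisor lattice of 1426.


In a divisor lattice, mu(a,b) = mu(b/a) where mu is the classical Mobius function.
b/a = 1426/23 = 62
Prime factorization of 62: primes [2, 31]
62 is squarefree with 2 prime factor(s), so mu(62) = (-1)^2 = 1


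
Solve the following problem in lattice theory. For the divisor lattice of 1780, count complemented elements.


An element a is complemented if some b has a meet b = bottom, a join b = top.
a is complemented iff gcd(a, n/a)=1, i.e. a is a unitary divisor of 1780.
Complemented elements: 1, 4, 5, 20, 89, 356, ... (2 more)
Count: 8


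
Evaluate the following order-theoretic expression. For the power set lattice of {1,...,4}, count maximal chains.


A maximal chain goes from the minimum element to a maximal element via cover relations.
Counting all min-to-max paths in the cover graph.
Total maximal chains: 24


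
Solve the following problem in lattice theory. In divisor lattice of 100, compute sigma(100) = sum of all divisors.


sigma(n) = sum of divisors.
Divisors of 100: [1, 2, 4, 5, 10, 20, 25, 50, 100]
Sum = 217


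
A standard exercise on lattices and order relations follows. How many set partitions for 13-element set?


B(n) = number of set partitions of an n-element set.
B(n) satisfies the recurrence: B(n+1) = sum_k C(n,k)*B(k).
B(13) = 27644437


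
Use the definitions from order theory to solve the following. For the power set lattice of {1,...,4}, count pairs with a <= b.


The order relation is {(a,b) : a <= b}, reflexive so it includes (a,a).
Examples: ({},{}), ({},{1,2}), ({},{1,2,3}), ({},{1,2,3,4}), ({},{1,2,4}), ...
Total ordered pairs: 81


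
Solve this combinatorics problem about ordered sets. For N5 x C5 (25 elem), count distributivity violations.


Distributive law: a ^ (b v c) = (a ^ b) v (a ^ c).
Check all 25^3 = 15625 ordered triples (a,b,c).
  e.g. a=(b,0), b=(a,0), c=(c,0): lhs=(b,0) != rhs=(a,0)
  e.g. a=(b,0), b=(a,0), c=(c,1): lhs=(b,0) != rhs=(a,0)
Total violating triples: 250


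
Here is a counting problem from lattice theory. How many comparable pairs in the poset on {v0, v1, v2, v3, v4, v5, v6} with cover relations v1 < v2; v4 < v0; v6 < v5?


A comparable pair {a,b} has a < b or b < a in the order.
Count unordered pairs where one element is strictly below the other.
Examples: {v0,v4}, {v1,v2}, {v5,v6}
Total comparable pairs: 3


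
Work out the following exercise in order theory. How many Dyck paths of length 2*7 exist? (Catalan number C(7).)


C(n) = C(2n, n) / (n+1).
C(14, 7) = 3432
C(7) = 3432 / 8 = 429


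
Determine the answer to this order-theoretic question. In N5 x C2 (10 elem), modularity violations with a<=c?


Modular law: if a <= c then a v (b ^ c) = (a v b) ^ c.
Check all triples (a,b,c) with a <= c among 10 elements.
  e.g. a=(a,0), b=(c,0), c=(b,0): lhs=(a,0) != rhs=(b,0)
  e.g. a=(a,0), b=(c,1), c=(b,0): lhs=(a,0) != rhs=(b,0)
Total violating triples: 6


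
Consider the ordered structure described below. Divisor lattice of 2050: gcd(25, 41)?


Meet=gcd.
gcd(25,41)=1


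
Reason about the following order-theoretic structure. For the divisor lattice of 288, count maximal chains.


A maximal chain goes from the minimum element to a maximal element via cover relations.
Counting all min-to-max paths in the cover graph.
Total maximal chains: 21


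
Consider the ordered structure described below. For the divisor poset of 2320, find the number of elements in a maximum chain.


A chain is a totally ordered subset; we count the number of elements in a maximum chain.
Compute, for each element x, the size of the longest chain ending at x:
  1: 1
  2: 2
  5: 2
  29: 2
  4: 3
  8: 4
  ...
A maximum chain: 1 < 2 < 4 < 8 < 16 < 80 < 2320
Number of elements in the longest chain: 7


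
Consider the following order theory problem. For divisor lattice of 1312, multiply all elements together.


Divisors of 1312: [1, 2, 4, 8, 16, 32, 41, 82, 164, 328, 656, 1312]
Product = n^(d(n)/2) = 1312^(12/2)
Product = 5100385591921475584


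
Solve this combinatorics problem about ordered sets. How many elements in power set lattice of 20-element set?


Power set = 2^n.
2^20 = 1048576


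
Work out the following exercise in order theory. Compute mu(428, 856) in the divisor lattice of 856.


In a divisor lattice, mu(a,b) = mu(b/a) where mu is the classical Mobius function.
b/a = 856/428 = 2
Prime factorization of 2: primes [2]
2 is squarefree with 1 prime factor(s), so mu(2) = (-1)^1 = -1


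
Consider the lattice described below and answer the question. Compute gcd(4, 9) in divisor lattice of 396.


In a divisor lattice, meet = gcd (greatest common divisor).
By Euclidean algorithm or factoring: gcd(4,9) = 1


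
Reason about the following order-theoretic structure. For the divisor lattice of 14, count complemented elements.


An element a is complemented if some b has a meet b = bottom, a join b = top.
a is complemented iff gcd(a, n/a)=1, i.e. a is a unitary divisor of 14.
Complemented elements: 1, 2, 7, 14
Count: 4


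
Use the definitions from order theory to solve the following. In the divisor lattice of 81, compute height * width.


Height = length of longest chain minus 1; width = size of largest antichain.
A maximum chain: 1 | 3 | 9 | 27 | 81  (height 4).
A maximum antichain: {1}  (width 1).
Product = 4 * 1 = 4


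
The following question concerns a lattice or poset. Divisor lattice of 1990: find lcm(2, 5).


In a divisor lattice, join = lcm (least common multiple).
gcd(2,5) = 1
lcm(2,5) = 2*5/gcd = 10/1 = 10


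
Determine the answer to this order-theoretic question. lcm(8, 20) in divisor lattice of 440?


Join=lcm.
gcd(8,20)=4
lcm=40


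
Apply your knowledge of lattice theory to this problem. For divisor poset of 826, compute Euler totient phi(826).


phi(n) = n * prod_{p|n} (1 - 1/p).
Prime divisors of 826: [2, 7, 59]
phi(826) = 826 * (1 - 1/2) * (1 - 1/7) * (1 - 1/59)
phi(826) = 348


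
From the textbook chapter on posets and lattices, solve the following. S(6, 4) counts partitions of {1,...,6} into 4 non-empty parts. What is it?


S(n,k) = k*S(n-1,k) + S(n-1,k-1).
S(5,4) = 10, S(5,3) = 25
S(6,4) = 4*10 + 25 = 40 + 25
S(6,4) = 65


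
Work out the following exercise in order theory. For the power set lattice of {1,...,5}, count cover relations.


A cover relation a -< b holds when a < b with no c strictly between.
Cover relations:
  {} -< {1}
  {} -< {2}
  {} -< {3}
  {} -< {4}
  {} -< {5}
  {1} -< {1,2}
  {1} -< {1,3}
  {1} -< {1,4}
  ...72 more
Total: 80


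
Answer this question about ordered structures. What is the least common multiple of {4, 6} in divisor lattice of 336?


In a divisor lattice, join = lcm (least common multiple).
Compute lcm iteratively: start with first element, then lcm(current, next).
Elements: [4, 6]
lcm(4,6) = 12
Final lcm = 12


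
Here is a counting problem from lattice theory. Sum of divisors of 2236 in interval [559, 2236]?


Interval [559,2236] in divisors of 2236: [559, 1118, 2236]
Sum = 3913


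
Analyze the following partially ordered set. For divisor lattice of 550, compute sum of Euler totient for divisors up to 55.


Divisors of 550 up to 55: [1, 2, 5, 10, 11, 22, 25, 50, 55]
phi values: [1, 1, 4, 4, 10, 10, 20, 20, 40]
Sum = 110


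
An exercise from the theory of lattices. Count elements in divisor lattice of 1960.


Divisors of 1960: [1, 2, 4, 5, 7, 8, 10, 14, 20, 28, 35, 40, 49, 56, 70, 98, 140, 196, 245, 280, 392, 490, 980, 1960]
Count: 24


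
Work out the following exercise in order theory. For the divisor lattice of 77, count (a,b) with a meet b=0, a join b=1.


Complement pair (a,b): a meet b = bottom, a join b = top.
Here: gcd(a,b)=1 and lcm(a,b)=77, i.e. a*b=77 with a,b coprime.
Pairs found: (1,77), (7,11), (11,7), (77,1)
Total ordered pairs: 4


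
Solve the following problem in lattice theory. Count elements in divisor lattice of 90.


Divisors of 90: [1, 2, 3, 5, 6, 9, 10, 15, 18, 30, 45, 90]
Count: 12


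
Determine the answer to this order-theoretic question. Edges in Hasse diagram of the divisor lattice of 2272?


A cover relation a -< b holds when a < b with no c strictly between.
Cover relations:
  1 -< 2
  1 -< 71
  2 -< 4
  2 -< 142
  4 -< 8
  4 -< 284
  8 -< 16
  8 -< 568
  ...8 more
Total: 16


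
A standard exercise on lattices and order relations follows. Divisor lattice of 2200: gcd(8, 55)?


Meet=gcd.
gcd(8,55)=1


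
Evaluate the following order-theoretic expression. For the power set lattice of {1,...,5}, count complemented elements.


An element a is complemented if some b has a meet b = bottom, a join b = top.
every subset A has complement S\A, so all elements are complemented.
Complemented elements: {}, {1}, {2}, {3}, {4}, {5}, ... (26 more)
Count: 32


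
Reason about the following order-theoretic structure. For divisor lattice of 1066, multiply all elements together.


Divisors of 1066: [1, 2, 13, 26, 41, 82, 533, 1066]
Product = n^(d(n)/2) = 1066^(8/2)
Product = 1291304958736


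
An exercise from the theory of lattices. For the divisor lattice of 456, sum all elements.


sigma(n) = sum of divisors.
Divisors of 456: [1, 2, 3, 4, 6, 8, 12, 19, 24, 38, 57, 76, 114, 152, 228, 456]
Sum = 1200


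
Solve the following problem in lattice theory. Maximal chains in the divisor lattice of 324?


A maximal chain goes from the minimum element to a maximal element via cover relations.
Counting all min-to-max paths in the cover graph.
Total maximal chains: 15


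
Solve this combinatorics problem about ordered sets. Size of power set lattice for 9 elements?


Power set = 2^n.
2^9 = 512


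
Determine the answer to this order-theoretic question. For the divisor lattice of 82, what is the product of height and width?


Height = length of longest chain minus 1; width = size of largest antichain.
A maximum chain: 1 | 41 | 82  (height 2).
A maximum antichain: {2, 41}  (width 2).
Product = 2 * 2 = 4


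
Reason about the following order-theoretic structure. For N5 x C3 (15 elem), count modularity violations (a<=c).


Modular law: if a <= c then a v (b ^ c) = (a v b) ^ c.
Check all triples (a,b,c) with a <= c among 15 elements.
  e.g. a=(a,0), b=(c,0), c=(b,0): lhs=(a,0) != rhs=(b,0)
  e.g. a=(a,0), b=(c,1), c=(b,0): lhs=(a,0) != rhs=(b,0)
Total violating triples: 18


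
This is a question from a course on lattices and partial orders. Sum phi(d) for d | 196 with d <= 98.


Divisors of 196 up to 98: [1, 2, 4, 7, 14, 28, 49, 98]
phi values: [1, 1, 2, 6, 6, 12, 42, 42]
Sum = 112


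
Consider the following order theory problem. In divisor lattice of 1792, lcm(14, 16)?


Join=lcm.
gcd(14,16)=2
lcm=112


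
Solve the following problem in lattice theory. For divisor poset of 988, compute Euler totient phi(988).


phi(n) = n * prod_{p|n} (1 - 1/p).
Prime divisors of 988: [2, 13, 19]
phi(988) = 988 * (1 - 1/2) * (1 - 1/13) * (1 - 1/19)
phi(988) = 432


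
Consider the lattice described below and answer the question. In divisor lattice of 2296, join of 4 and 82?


In a divisor lattice, join = lcm (least common multiple).
gcd(4,82) = 2
lcm(4,82) = 4*82/gcd = 328/2 = 164


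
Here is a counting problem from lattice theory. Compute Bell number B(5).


B(n) = number of set partitions of an n-element set.
B(n) satisfies the recurrence: B(n+1) = sum_k C(n,k)*B(k).
B(5) = 52


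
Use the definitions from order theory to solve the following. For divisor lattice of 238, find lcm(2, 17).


In a divisor lattice, join = lcm (least common multiple).
Compute lcm iteratively: start with first element, then lcm(current, next).
Elements: [2, 17]
lcm(2,17) = 34
Final lcm = 34


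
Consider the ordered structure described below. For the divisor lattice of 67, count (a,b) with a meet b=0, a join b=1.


Complement pair (a,b): a meet b = bottom, a join b = top.
Here: gcd(a,b)=1 and lcm(a,b)=67, i.e. a*b=67 with a,b coprime.
Pairs found: (1,67), (67,1)
Total ordered pairs: 2


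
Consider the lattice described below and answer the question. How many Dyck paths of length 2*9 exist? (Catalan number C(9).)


C(n) = C(2n, n) / (n+1).
C(18, 9) = 48620
C(9) = 48620 / 10 = 4862


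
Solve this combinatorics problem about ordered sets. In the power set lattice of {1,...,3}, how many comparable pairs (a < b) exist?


A comparable pair {a,b} has a < b or b < a in the order.
Count unordered pairs where one element is strictly below the other.
Examples: {{},{1}}, {{},{2}}, {{},{3}}, {{},{1,2}}, ...
Total comparable pairs: 19


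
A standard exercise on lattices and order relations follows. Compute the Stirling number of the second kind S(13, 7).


S(n,k) = k*S(n-1,k) + S(n-1,k-1).
S(12,7) = 627396, S(12,6) = 1323652
S(13,7) = 7*627396 + 1323652 = 4391772 + 1323652
S(13,7) = 5715424


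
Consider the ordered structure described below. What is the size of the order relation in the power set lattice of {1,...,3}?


The order relation is {(a,b) : a <= b}, reflexive so it includes (a,a).
Examples: ({},{}), ({},{1,2}), ({},{1,2,3}), ({},{1,3}), ({},{1}), ...
Total ordered pairs: 27


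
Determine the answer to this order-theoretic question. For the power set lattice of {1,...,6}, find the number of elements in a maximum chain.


A chain is a totally ordered subset; we count the number of elements in a maximum chain.
Compute, for each element x, the size of the longest chain ending at x:
  {}: 1
  {1}: 2
  {2}: 2
  {3}: 2
  {4}: 2
  {5}: 2
  ...
A maximum chain: {} < {1} < {1,2} < {1,2,3} < {1,2,3,4} < {1,2,3,4,5} < {1,2,3,4,5,6}
Number of elements in the longest chain: 7


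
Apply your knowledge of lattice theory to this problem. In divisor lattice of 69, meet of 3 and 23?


In a divisor lattice, meet = gcd (greatest common divisor).
By Euclidean algorithm or factoring: gcd(3,23) = 1


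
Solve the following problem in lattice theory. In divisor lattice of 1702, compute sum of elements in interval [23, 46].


Interval [23,46] in divisors of 1702: [23, 46]
Sum = 69


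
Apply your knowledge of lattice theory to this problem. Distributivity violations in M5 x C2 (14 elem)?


Distributive law: a ^ (b v c) = (a ^ b) v (a ^ c).
Check all 14^3 = 2744 ordered triples (a,b,c).
  e.g. a=(a1,0), b=(a2,0), c=(a3,0): lhs=(a1,0) != rhs=(0,0)
  e.g. a=(a1,0), b=(a2,0), c=(a3,1): lhs=(a1,0) != rhs=(0,0)
Total violating triples: 480


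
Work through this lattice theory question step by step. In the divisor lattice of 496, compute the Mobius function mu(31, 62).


In a divisor lattice, mu(a,b) = mu(b/a) where mu is the classical Mobius function.
b/a = 62/31 = 2
Prime factorization of 2: primes [2]
2 is squarefree with 1 prime factor(s), so mu(2) = (-1)^1 = -1


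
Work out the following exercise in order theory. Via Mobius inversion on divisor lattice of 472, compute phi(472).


phi(n) = n * prod_{p|n} (1 - 1/p).
Prime divisors of 472: [2, 59]
phi(472) = 472 * (1 - 1/2) * (1 - 1/59)
phi(472) = 232


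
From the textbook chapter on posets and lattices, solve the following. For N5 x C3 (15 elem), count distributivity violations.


Distributive law: a ^ (b v c) = (a ^ b) v (a ^ c).
Check all 15^3 = 3375 ordered triples (a,b,c).
  e.g. a=(b,0), b=(a,0), c=(c,0): lhs=(b,0) != rhs=(a,0)
  e.g. a=(b,0), b=(a,0), c=(c,1): lhs=(b,0) != rhs=(a,0)
Total violating triples: 54


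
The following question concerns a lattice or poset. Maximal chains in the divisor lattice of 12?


A maximal chain goes from the minimum element to a maximal element via cover relations.
Counting all min-to-max paths in the cover graph.
Total maximal chains: 3


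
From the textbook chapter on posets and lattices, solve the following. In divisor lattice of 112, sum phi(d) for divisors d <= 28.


Divisors of 112 up to 28: [1, 2, 4, 7, 8, 14, 16, 28]
phi values: [1, 1, 2, 6, 4, 6, 8, 12]
Sum = 40


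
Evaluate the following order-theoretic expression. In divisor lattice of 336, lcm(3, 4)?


Join=lcm.
gcd(3,4)=1
lcm=12


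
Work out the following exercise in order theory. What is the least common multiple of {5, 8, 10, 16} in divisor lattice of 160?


In a divisor lattice, join = lcm (least common multiple).
Compute lcm iteratively: start with first element, then lcm(current, next).
Elements: [5, 8, 10, 16]
lcm(5,8) = 40
lcm(40,10) = 40
lcm(40,16) = 80
Final lcm = 80


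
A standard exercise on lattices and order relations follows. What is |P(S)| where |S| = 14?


Power set = 2^n.
2^14 = 16384


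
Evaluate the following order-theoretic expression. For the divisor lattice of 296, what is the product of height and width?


Height = length of longest chain minus 1; width = size of largest antichain.
A maximum chain: 1 | 37 | 74 | 148 | 296  (height 4).
A maximum antichain: {2, 37}  (width 2).
Product = 4 * 2 = 8


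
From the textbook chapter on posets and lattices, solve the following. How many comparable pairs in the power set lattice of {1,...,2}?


A comparable pair {a,b} has a < b or b < a in the order.
Count unordered pairs where one element is strictly below the other.
Examples: {{},{1}}, {{},{2}}, {{},{1,2}}, {{1},{1,2}}, ...
Total comparable pairs: 5


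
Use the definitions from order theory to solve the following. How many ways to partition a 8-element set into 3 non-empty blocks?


S(n,k) = k*S(n-1,k) + S(n-1,k-1).
S(7,3) = 301, S(7,2) = 63
S(8,3) = 3*301 + 63 = 903 + 63
S(8,3) = 966


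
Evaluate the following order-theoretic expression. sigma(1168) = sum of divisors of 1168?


sigma(n) = sum of divisors.
Divisors of 1168: [1, 2, 4, 8, 16, 73, 146, 292, 584, 1168]
Sum = 2294


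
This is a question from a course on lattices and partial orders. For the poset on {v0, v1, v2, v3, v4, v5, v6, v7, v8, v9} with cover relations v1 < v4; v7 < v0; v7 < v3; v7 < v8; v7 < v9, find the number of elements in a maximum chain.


A chain is a totally ordered subset; we count the number of elements in a maximum chain.
Compute, for each element x, the size of the longest chain ending at x:
  v1: 1
  v2: 1
  v5: 1
  v6: 1
  v7: 1
  v0: 2
  ...
A maximum chain: v7 < v0
Number of elements in the longest chain: 2


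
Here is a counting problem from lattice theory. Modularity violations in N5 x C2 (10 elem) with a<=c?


Modular law: if a <= c then a v (b ^ c) = (a v b) ^ c.
Check all triples (a,b,c) with a <= c among 10 elements.
  e.g. a=(a,0), b=(c,0), c=(b,0): lhs=(a,0) != rhs=(b,0)
  e.g. a=(a,0), b=(c,1), c=(b,0): lhs=(a,0) != rhs=(b,0)
Total violating triples: 6


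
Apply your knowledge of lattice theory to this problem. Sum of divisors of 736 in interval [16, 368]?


Interval [16,368] in divisors of 736: [16, 368]
Sum = 384


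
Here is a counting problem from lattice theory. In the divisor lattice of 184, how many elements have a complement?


An element a is complemented if some b has a meet b = bottom, a join b = top.
a is complemented iff gcd(a, n/a)=1, i.e. a is a unitary divisor of 184.
Complemented elements: 1, 8, 23, 184
Count: 4


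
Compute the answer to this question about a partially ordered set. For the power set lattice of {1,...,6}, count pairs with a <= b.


The order relation is {(a,b) : a <= b}, reflexive so it includes (a,a).
Examples: ({},{}), ({},{1,2}), ({},{1,2,3}), ({},{1,2,3,4}), ({},{1,2,3,4,5}), ...
Total ordered pairs: 729


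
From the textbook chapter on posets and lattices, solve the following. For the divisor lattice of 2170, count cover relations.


A cover relation a -< b holds when a < b with no c strictly between.
Cover relations:
  1 -< 2
  1 -< 5
  1 -< 7
  1 -< 31
  2 -< 10
  2 -< 14
  2 -< 62
  5 -< 10
  ...24 more
Total: 32


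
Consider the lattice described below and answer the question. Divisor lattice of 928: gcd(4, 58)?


Meet=gcd.
gcd(4,58)=2


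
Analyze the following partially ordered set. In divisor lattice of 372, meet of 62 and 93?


In a divisor lattice, meet = gcd (greatest common divisor).
By Euclidean algorithm or factoring: gcd(62,93) = 31


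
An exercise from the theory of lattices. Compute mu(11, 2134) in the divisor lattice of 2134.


In a divisor lattice, mu(a,b) = mu(b/a) where mu is the classical Mobius function.
b/a = 2134/11 = 194
Prime factorization of 194: primes [2, 97]
194 is squarefree with 2 prime factor(s), so mu(194) = (-1)^2 = 1


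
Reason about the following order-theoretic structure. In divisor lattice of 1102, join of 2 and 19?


In a divisor lattice, join = lcm (least common multiple).
gcd(2,19) = 1
lcm(2,19) = 2*19/gcd = 38/1 = 38


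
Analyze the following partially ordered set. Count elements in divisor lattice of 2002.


Divisors of 2002: [1, 2, 7, 11, 13, 14, 22, 26, 77, 91, 143, 154, 182, 286, 1001, 2002]
Count: 16


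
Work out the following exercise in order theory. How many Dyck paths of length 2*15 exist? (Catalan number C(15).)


C(n) = C(2n, n) / (n+1).
C(30, 15) = 155117520
C(15) = 155117520 / 16 = 9694845


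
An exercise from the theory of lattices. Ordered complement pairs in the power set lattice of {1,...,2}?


Complement pair (a,b): a meet b = bottom, a join b = top.
Here: A intersect B = {} and A union B = {1,...,2}.
Pairs found: ({},{1,2}), ({1},{2}), ({2},{1}), ({1,2},{})
Total ordered pairs: 4


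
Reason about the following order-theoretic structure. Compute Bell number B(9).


B(n) = number of set partitions of an n-element set.
B(n) satisfies the recurrence: B(n+1) = sum_k C(n,k)*B(k).
B(9) = 21147


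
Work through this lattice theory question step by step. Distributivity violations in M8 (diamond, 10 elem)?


Distributive law: a ^ (b v c) = (a ^ b) v (a ^ c).
Check all 10^3 = 1000 ordered triples (a,b,c).
  e.g. a=a1, b=a2, c=a3: lhs=a1 != rhs=0
  e.g. a=a1, b=a2, c=a4: lhs=a1 != rhs=0
Total violating triples: 336


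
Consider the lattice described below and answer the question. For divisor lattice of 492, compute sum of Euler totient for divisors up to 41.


Divisors of 492 up to 41: [1, 2, 3, 4, 6, 12, 41]
phi values: [1, 1, 2, 2, 2, 4, 40]
Sum = 52


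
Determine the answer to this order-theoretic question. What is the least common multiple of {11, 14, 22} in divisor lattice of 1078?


In a divisor lattice, join = lcm (least common multiple).
Compute lcm iteratively: start with first element, then lcm(current, next).
Elements: [11, 14, 22]
lcm(11,14) = 154
lcm(154,22) = 154
Final lcm = 154


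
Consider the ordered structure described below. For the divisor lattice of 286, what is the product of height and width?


Height = length of longest chain minus 1; width = size of largest antichain.
A maximum chain: 1 | 13 | 143 | 286  (height 3).
A maximum antichain: {2, 11, 13}  (width 3).
Product = 3 * 3 = 9


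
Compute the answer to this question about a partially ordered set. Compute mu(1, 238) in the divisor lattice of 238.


In a divisor lattice, mu(a,b) = mu(b/a) where mu is the classical Mobius function.
b/a = 238/1 = 238
Prime factorization of 238: primes [2, 7, 17]
238 is squarefree with 3 prime factor(s), so mu(238) = (-1)^3 = -1


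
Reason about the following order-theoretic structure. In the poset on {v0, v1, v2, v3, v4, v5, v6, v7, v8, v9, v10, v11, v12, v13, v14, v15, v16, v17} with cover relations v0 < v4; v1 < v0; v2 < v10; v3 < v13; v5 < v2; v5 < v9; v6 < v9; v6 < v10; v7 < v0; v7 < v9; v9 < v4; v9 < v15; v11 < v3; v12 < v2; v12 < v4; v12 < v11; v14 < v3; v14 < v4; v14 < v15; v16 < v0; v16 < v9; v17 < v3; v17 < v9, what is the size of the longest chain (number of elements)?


A chain is a totally ordered subset; we count the number of elements in a maximum chain.
Compute, for each element x, the size of the longest chain ending at x:
  v1: 1
  v5: 1
  v6: 1
  v7: 1
  v8: 1
  v12: 1
  ...
A maximum chain: v12 < v11 < v3 < v13
Number of elements in the longest chain: 4


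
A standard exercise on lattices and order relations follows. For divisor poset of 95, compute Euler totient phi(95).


phi(n) = n * prod_{p|n} (1 - 1/p).
Prime divisors of 95: [5, 19]
phi(95) = 95 * (1 - 1/5) * (1 - 1/19)
phi(95) = 72


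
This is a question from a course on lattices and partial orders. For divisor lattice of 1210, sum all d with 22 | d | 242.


Interval [22,242] in divisors of 1210: [22, 242]
Sum = 264


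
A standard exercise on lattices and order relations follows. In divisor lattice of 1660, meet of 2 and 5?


In a divisor lattice, meet = gcd (greatest common divisor).
By Euclidean algorithm or factoring: gcd(2,5) = 1


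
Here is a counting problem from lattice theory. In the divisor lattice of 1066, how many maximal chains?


A maximal chain goes from the minimum element to a maximal element via cover relations.
Counting all min-to-max paths in the cover graph.
Total maximal chains: 6


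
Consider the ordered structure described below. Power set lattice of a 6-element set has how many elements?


Power set = 2^n.
2^6 = 64


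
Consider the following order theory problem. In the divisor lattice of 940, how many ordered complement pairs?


Complement pair (a,b): a meet b = bottom, a join b = top.
Here: gcd(a,b)=1 and lcm(a,b)=940, i.e. a*b=940 with a,b coprime.
Pairs found: (1,940), (4,235), (5,188), (20,47), ... (4 more)
Total ordered pairs: 8


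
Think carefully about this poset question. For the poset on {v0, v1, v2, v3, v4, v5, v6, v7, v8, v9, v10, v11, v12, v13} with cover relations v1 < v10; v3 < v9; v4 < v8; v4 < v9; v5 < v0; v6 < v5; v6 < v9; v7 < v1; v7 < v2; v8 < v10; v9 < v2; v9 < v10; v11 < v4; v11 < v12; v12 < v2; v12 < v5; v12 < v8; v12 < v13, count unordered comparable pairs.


A comparable pair {a,b} has a < b or b < a in the order.
Count unordered pairs where one element is strictly below the other.
Examples: {v0,v5}, {v0,v6}, {v0,v11}, {v0,v12}, ...
Total comparable pairs: 35


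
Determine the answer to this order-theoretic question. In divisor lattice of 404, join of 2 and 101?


In a divisor lattice, join = lcm (least common multiple).
gcd(2,101) = 1
lcm(2,101) = 2*101/gcd = 202/1 = 202


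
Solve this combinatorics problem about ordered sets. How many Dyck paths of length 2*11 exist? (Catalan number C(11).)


C(n) = C(2n, n) / (n+1).
C(22, 11) = 705432
C(11) = 705432 / 12 = 58786


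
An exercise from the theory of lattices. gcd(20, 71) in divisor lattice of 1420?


Meet=gcd.
gcd(20,71)=1


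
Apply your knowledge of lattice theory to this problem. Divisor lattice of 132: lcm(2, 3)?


Join=lcm.
gcd(2,3)=1
lcm=6


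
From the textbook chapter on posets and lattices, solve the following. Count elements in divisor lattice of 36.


Divisors of 36: [1, 2, 3, 4, 6, 9, 12, 18, 36]
Count: 9


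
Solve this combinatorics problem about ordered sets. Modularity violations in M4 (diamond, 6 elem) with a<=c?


Modular law: if a <= c then a v (b ^ c) = (a v b) ^ c.
Check all triples (a,b,c) with a <= c among 6 elements.
This lattice is modular (diamonds M_m and their chain-products are modular).
Total violating triples: 0


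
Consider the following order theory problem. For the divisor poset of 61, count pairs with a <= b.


The order relation is {(a,b) : a <= b}, reflexive so it includes (a,a).
Examples: (1,1), (1,61), (61,61)
Total ordered pairs: 3


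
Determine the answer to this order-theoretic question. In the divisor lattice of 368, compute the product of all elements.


Divisors of 368: [1, 2, 4, 8, 16, 23, 46, 92, 184, 368]
Product = n^(d(n)/2) = 368^(10/2)
Product = 6748994797568


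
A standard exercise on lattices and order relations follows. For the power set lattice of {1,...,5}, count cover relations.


A cover relation a -< b holds when a < b with no c strictly between.
Cover relations:
  {} -< {1}
  {} -< {2}
  {} -< {3}
  {} -< {4}
  {} -< {5}
  {1} -< {1,2}
  {1} -< {1,3}
  {1} -< {1,4}
  ...72 more
Total: 80


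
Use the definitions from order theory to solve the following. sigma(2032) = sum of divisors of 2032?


sigma(n) = sum of divisors.
Divisors of 2032: [1, 2, 4, 8, 16, 127, 254, 508, 1016, 2032]
Sum = 3968


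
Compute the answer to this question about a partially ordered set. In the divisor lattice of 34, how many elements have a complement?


An element a is complemented if some b has a meet b = bottom, a join b = top.
a is complemented iff gcd(a, n/a)=1, i.e. a is a unitary divisor of 34.
Complemented elements: 1, 2, 17, 34
Count: 4


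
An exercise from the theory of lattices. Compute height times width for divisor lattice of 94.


Height = length of longest chain minus 1; width = size of largest antichain.
A maximum chain: 1 | 47 | 94  (height 2).
A maximum antichain: {2, 47}  (width 2).
Product = 2 * 2 = 4


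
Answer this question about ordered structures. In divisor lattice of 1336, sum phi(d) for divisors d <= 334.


Divisors of 1336 up to 334: [1, 2, 4, 8, 167, 334]
phi values: [1, 1, 2, 4, 166, 166]
Sum = 340


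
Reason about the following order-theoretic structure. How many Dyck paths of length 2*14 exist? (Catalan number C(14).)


C(n) = C(2n, n) / (n+1).
C(28, 14) = 40116600
C(14) = 40116600 / 15 = 2674440


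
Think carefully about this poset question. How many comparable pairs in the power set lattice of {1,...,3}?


A comparable pair {a,b} has a < b or b < a in the order.
Count unordered pairs where one element is strictly below the other.
Examples: {{},{1}}, {{},{2}}, {{},{3}}, {{},{1,2}}, ...
Total comparable pairs: 19


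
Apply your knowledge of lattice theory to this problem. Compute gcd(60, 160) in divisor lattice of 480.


In a divisor lattice, meet = gcd (greatest common divisor).
By Euclidean algorithm or factoring: gcd(60,160) = 20


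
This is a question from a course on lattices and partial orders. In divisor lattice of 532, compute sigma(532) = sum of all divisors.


sigma(n) = sum of divisors.
Divisors of 532: [1, 2, 4, 7, 14, 19, 28, 38, 76, 133, 266, 532]
Sum = 1120


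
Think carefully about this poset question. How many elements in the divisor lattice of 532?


Divisors of 532: [1, 2, 4, 7, 14, 19, 28, 38, 76, 133, 266, 532]
Count: 12


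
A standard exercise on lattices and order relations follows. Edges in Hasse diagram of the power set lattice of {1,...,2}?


A cover relation a -< b holds when a < b with no c strictly between.
Cover relations:
  {} -< {1}
  {} -< {2}
  {1} -< {1,2}
  {2} -< {1,2}
Total: 4


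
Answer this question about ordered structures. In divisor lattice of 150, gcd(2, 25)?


Meet=gcd.
gcd(2,25)=1


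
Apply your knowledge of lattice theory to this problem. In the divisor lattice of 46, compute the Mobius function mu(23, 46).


In a divisor lattice, mu(a,b) = mu(b/a) where mu is the classical Mobius function.
b/a = 46/23 = 2
Prime factorization of 2: primes [2]
2 is squarefree with 1 prime factor(s), so mu(2) = (-1)^1 = -1


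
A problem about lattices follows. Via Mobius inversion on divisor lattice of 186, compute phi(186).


phi(n) = n * prod_{p|n} (1 - 1/p).
Prime divisors of 186: [2, 3, 31]
phi(186) = 186 * (1 - 1/2) * (1 - 1/3) * (1 - 1/31)
phi(186) = 60


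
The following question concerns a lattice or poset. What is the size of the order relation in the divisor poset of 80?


The order relation is {(a,b) : a <= b}, reflexive so it includes (a,a).
Examples: (1,1), (1,10), (1,16), (1,2), (1,20), ...
Total ordered pairs: 45


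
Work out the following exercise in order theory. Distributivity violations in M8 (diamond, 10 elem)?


Distributive law: a ^ (b v c) = (a ^ b) v (a ^ c).
Check all 10^3 = 1000 ordered triples (a,b,c).
  e.g. a=a1, b=a2, c=a3: lhs=a1 != rhs=0
  e.g. a=a1, b=a2, c=a4: lhs=a1 != rhs=0
Total violating triples: 336


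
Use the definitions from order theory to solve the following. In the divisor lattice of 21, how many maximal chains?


A maximal chain goes from the minimum element to a maximal element via cover relations.
Counting all min-to-max paths in the cover graph.
Total maximal chains: 2


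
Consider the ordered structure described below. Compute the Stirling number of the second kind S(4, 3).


S(n,k) = k*S(n-1,k) + S(n-1,k-1).
S(3,3) = 1, S(3,2) = 3
S(4,3) = 3*1 + 3 = 3 + 3
S(4,3) = 6


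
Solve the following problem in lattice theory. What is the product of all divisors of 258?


Divisors of 258: [1, 2, 3, 6, 43, 86, 129, 258]
Product = n^(d(n)/2) = 258^(8/2)
Product = 4430766096


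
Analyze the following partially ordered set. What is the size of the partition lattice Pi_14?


B(n) = number of set partitions of an n-element set.
B(n) satisfies the recurrence: B(n+1) = sum_k C(n,k)*B(k).
B(14) = 190899322


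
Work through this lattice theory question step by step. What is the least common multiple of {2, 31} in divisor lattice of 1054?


In a divisor lattice, join = lcm (least common multiple).
Compute lcm iteratively: start with first element, then lcm(current, next).
Elements: [2, 31]
lcm(2,31) = 62
Final lcm = 62


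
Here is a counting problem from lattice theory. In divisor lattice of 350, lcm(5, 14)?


Join=lcm.
gcd(5,14)=1
lcm=70


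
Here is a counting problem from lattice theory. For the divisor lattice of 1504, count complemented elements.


An element a is complemented if some b has a meet b = bottom, a join b = top.
a is complemented iff gcd(a, n/a)=1, i.e. a is a unitary divisor of 1504.
Complemented elements: 1, 32, 47, 1504
Count: 4


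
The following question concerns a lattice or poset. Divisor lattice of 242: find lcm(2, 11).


In a divisor lattice, join = lcm (least common multiple).
gcd(2,11) = 1
lcm(2,11) = 2*11/gcd = 22/1 = 22


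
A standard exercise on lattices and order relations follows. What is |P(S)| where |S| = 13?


Power set = 2^n.
2^13 = 8192


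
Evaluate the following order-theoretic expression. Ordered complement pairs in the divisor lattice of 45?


Complement pair (a,b): a meet b = bottom, a join b = top.
Here: gcd(a,b)=1 and lcm(a,b)=45, i.e. a*b=45 with a,b coprime.
Pairs found: (1,45), (5,9), (9,5), (45,1)
Total ordered pairs: 4


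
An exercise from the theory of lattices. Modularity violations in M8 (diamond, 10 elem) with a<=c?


Modular law: if a <= c then a v (b ^ c) = (a v b) ^ c.
Check all triples (a,b,c) with a <= c among 10 elements.
This lattice is modular (diamonds M_m and their chain-products are modular).
Total violating triples: 0


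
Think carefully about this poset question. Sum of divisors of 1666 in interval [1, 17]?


Interval [1,17] in divisors of 1666: [1, 17]
Sum = 18


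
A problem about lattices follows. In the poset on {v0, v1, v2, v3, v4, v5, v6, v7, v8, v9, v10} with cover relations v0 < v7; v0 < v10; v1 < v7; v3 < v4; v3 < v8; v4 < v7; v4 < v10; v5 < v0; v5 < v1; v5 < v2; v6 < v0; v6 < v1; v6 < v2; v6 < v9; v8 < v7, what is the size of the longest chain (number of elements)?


A chain is a totally ordered subset; we count the number of elements in a maximum chain.
Compute, for each element x, the size of the longest chain ending at x:
  v3: 1
  v5: 1
  v6: 1
  v4: 2
  v8: 2
  v9: 2
  ...
A maximum chain: v5 < v0 < v7
Number of elements in the longest chain: 3


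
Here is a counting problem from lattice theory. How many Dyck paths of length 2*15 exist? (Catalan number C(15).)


C(n) = C(2n, n) / (n+1).
C(30, 15) = 155117520
C(15) = 155117520 / 16 = 9694845


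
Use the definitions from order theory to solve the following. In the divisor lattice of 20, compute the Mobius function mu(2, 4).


In a divisor lattice, mu(a,b) = mu(b/a) where mu is the classical Mobius function.
b/a = 4/2 = 2
Prime factorization of 2: primes [2]
2 is squarefree with 1 prime factor(s), so mu(2) = (-1)^1 = -1


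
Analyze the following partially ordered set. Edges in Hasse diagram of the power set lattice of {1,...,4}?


A cover relation a -< b holds when a < b with no c strictly between.
Cover relations:
  {} -< {1}
  {} -< {2}
  {} -< {3}
  {} -< {4}
  {1} -< {1,2}
  {1} -< {1,3}
  {1} -< {1,4}
  {2} -< {1,2}
  ...24 more
Total: 32


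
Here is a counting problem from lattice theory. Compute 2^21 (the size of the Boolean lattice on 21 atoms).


Power set = 2^n.
2^21 = 2097152


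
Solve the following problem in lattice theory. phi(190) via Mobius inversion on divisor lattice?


phi(n) = n * prod_{p|n} (1 - 1/p).
Prime divisors of 190: [2, 5, 19]
phi(190) = 190 * (1 - 1/2) * (1 - 1/5) * (1 - 1/19)
phi(190) = 72


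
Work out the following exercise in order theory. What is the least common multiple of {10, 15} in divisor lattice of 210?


In a divisor lattice, join = lcm (least common multiple).
Compute lcm iteratively: start with first element, then lcm(current, next).
Elements: [10, 15]
lcm(10,15) = 30
Final lcm = 30


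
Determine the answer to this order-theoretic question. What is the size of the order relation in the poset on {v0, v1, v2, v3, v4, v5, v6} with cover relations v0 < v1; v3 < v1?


The order relation is {(a,b) : a <= b}, reflexive so it includes (a,a).
Examples: (v0,v0), (v0,v1), (v1,v1), (v2,v2), (v3,v1), ...
Total ordered pairs: 9


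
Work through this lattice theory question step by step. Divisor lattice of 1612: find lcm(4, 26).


In a divisor lattice, join = lcm (least common multiple).
gcd(4,26) = 2
lcm(4,26) = 4*26/gcd = 104/2 = 52


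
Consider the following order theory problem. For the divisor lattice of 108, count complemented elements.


An element a is complemented if some b has a meet b = bottom, a join b = top.
a is complemented iff gcd(a, n/a)=1, i.e. a is a unitary divisor of 108.
Complemented elements: 1, 4, 27, 108
Count: 4


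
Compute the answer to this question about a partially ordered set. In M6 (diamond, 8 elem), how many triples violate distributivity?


Distributive law: a ^ (b v c) = (a ^ b) v (a ^ c).
Check all 8^3 = 512 ordered triples (a,b,c).
  e.g. a=a1, b=a2, c=a3: lhs=a1 != rhs=0
  e.g. a=a1, b=a2, c=a4: lhs=a1 != rhs=0
Total violating triples: 120


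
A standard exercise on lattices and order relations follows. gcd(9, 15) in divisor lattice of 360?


Meet=gcd.
gcd(9,15)=3


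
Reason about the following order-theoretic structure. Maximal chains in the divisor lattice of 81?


A maximal chain goes from the minimum element to a maximal element via cover relations.
Counting all min-to-max paths in the cover graph.
Total maximal chains: 1


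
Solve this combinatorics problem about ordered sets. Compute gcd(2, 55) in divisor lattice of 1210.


In a divisor lattice, meet = gcd (greatest common divisor).
By Euclidean algorithm or factoring: gcd(2,55) = 1


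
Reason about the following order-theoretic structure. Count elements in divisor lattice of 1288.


Divisors of 1288: [1, 2, 4, 7, 8, 14, 23, 28, 46, 56, 92, 161, 184, 322, 644, 1288]
Count: 16
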